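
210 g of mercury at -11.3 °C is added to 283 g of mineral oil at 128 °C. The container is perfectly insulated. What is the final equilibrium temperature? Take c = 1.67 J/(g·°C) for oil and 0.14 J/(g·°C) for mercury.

T_f ≈ 119.8 °C

Net heat exchanged in the isolated system is zero:
283·1.67·(T − 128) + 210·0.14·(T − (-11.3)) = 0
472.61(T − 128) + 29.4(T − (-11.3)) = 0
(472.61 + 29.4) T = 472.61·128 + 29.4·(-11.3)
T = 60162 / 502.01 = 120 °C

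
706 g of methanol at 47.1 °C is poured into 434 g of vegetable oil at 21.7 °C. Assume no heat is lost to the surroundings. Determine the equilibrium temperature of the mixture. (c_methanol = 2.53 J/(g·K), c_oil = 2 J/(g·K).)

T_f ≈ 38.8 °C

Let T be the final temperature. ΣQ_i = 0:
706*2.53*(T − 47.1) + 434*2*(T − 21.7) = 0
2654.2 T = 102965
T = 102965/2654.2 ≈ 38.79 °C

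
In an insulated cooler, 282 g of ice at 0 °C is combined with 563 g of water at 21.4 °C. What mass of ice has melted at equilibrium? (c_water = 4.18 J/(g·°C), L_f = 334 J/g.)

Cooling the water to 0 °C releases 563×4.18×21.4 = 50361 J.
Melting all 282 g of ice would need 282×334 = 94188 J.
That's not enough to melt it all — equilibrium is at 0 °C with ice remaining.
m_melt = 50361 / L_f = 150.8 g.

m_melted ≈ 151 g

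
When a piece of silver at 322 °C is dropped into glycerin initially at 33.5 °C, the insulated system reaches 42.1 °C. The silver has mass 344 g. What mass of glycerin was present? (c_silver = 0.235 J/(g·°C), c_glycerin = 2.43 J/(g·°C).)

m ≈ 1080 g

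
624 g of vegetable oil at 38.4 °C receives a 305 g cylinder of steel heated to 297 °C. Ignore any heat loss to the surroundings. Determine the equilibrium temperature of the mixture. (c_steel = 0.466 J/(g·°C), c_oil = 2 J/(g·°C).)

T_f ≈ 64.8 °C

Heat gained plus heat lost sum to zero:
305*0.466*(T − 297) + 624*2*(T − 38.4) = 0
1390.1 T = 90136
T = 90136/1390.1 ≈ 64.84 °C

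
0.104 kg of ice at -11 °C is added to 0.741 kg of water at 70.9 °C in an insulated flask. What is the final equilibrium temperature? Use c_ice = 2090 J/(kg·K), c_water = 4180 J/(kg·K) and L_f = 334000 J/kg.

T_f ≈ 51.7 °C

Taking heat into each body as positive, Σ m c ΔT = 0:
warm ice to 0 °C: 0.104×2090×(0 − (-11)) = 2391; melt ice: 0.104×334000 = 34736; meltwater 0→T: 0.104×4180×T = 434.72 T; water cools: 0.741×4180×(T − 70.9) = 3097.4(T − 70.9)
3532.1 T = 219604 − 37127 = 182477
T ≈ 51.66 °C (positive, so assuming full melt was valid).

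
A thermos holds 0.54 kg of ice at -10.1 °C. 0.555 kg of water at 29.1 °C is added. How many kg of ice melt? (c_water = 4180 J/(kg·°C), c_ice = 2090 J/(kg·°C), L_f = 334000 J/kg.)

m_melted ≈ 0.168 kg

Cooling the water to 0 °C releases 0.555·4180·29.1 = 67509 J.
Of that, 0.54·2090·10.1 = 11399 J goes to bring the ice to 0 °C, leaving 56110 J.
Fully melting the ice requires m_ice L_f = 0.54·334000 = 180360 J.
Since 56110 < 180360 J, not all the ice melts; equilibrium is at 0 °C.
Mass melted = 56110/334000 ≈ 0.168 kg.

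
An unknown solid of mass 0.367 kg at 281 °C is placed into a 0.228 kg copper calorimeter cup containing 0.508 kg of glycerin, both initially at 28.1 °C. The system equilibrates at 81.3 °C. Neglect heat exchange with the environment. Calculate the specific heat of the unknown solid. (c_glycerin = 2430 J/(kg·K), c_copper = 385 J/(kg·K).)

Conservation of energy gives ΣQ = 0:
0.367·c·(81.3 − 281) + 0.508·2430·(81.3 − 28.1) + 0.228·385·(81.3 − 28.1) = 0
-73.29 c = -70342
c = -70342/-73.29 ≈ 959.8 J/(kg·K)

c ≈ 960 J/(kg·K)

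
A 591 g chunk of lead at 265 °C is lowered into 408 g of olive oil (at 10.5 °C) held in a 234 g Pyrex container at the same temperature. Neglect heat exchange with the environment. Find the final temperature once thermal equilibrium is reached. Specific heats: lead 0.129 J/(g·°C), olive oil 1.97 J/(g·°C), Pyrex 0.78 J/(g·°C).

T_f ≈ 28.8 °C

Setting the total heat transfer to zero:
591·0.129·(T − 265) + 408·1.97·(T − 10.5) + 234·0.78·(T − 10.5) = 0
1062.5 T = 30559
T = 30559/1062.5 ≈ 28.76 °C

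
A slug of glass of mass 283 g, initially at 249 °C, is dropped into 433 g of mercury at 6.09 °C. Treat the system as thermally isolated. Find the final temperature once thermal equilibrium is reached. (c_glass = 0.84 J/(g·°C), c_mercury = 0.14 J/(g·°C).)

Heat gained plus heat lost sum to zero:
283*0.84*(T − 249) + 433*0.14*(T − 6.09) = 0
237.72(T − 249) + 60.62(T − 6.09) = 0
298.34 T = 59561
T ≈ 199.64 °C

T_f ≈ 199.6 °C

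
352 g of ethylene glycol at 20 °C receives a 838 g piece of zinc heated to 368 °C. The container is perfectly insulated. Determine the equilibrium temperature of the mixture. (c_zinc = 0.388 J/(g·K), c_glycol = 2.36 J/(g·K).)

T_f ≈ 117.9 °C

Set heat shed by the hot body equal to heat absorbed by the cold body:
838·0.388·(368 − T) = 352·2.36·(T − 20)
325.14(368 − T) = 830.72(T − 20)
1155.9 T = 136267  ⇒  T ≈ 117.89 °C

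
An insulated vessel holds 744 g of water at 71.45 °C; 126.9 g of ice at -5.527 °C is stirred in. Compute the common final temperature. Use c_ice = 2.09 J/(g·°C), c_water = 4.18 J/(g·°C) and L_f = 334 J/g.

T_f ≈ 49.0 °C

Conservation of energy gives ΣQ = 0:
warm ice to 0 °C: 126.9×2.09×(0 − (-5.527)) = 1465.9; melt ice: 126.9×334 = 42385; meltwater 0→T: 126.9×4.18×T = 530.44 T; water cools: 744×4.18×(T − 71.45) = 3109.9(T − 71.45)
3640.4 T = 222204 − 43850 = 178353
T ≈ 48.99 °C (positive, so assuming full melt was valid).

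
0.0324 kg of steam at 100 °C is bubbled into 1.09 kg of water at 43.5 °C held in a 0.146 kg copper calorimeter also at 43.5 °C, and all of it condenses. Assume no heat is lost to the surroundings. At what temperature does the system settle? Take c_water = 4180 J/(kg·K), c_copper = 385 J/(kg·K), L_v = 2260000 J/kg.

T_f ≈ 60.5 °C

Energy balance with sensible and latent terms:
steam→water at 100 °C releases m L_v = 0.0324·2260000 = 73224; condensed water 100 °C→T: 135.43(T − 100); water warms: 1.09·4180·(T − 43.5) = 4556.2(T − 43.5); copper cup: 0.146·385·(T − 43.5) = 56.21(T − 43.5)
4747.8 T = 73224 + 13543 + 200640 = 287407
T ≈ 60.53 °C, under the boiling point, so the assumption holds.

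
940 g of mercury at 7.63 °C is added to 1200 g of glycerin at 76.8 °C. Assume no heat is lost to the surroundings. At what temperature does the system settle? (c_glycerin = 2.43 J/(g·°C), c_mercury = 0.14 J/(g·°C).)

With ΣQ=0 the equilibrium temperature is the m·c-weighted mean:
T_f = (2916×76.8 + 131.6×7.63) / (2916 + 131.6)
    = 224953 / 3047.6 ≈ 73.81 °C

T_f ≈ 73.8 °C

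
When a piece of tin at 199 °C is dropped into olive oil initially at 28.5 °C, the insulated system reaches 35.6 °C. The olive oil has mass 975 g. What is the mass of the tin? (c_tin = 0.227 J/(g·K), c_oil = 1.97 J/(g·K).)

m ≈ 368 g

|Q_tin| = |Q_oil|:
m×0.227×(199 − 35.6) = 975×1.97×(35.6 − 28.5)
37.09 m = 13637  ⇒  m ≈ 367.7 g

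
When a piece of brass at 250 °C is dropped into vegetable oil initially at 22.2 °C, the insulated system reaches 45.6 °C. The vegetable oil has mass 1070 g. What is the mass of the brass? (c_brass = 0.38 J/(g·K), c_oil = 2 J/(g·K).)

Let T be the final temperature. ΣQ_i = 0:
m×0.38×(45.6 − 250) + 1070×2×(45.6 − 22.2) = 0
-77.67 m = -50076
m = -50076/-77.67 ≈ 644.7 g

m ≈ 645 g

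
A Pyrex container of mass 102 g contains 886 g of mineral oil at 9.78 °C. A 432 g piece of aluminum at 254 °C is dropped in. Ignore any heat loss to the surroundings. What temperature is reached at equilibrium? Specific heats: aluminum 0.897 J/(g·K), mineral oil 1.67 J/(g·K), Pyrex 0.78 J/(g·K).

T_f ≈ 58.4 °C

Energy conservation, ΣQ = 0:
432*0.897*(T − 254) + 886*1.67*(T − 9.78) + 102*0.78*(T − 9.78) = 0
1946.7 T = 113675
T = 113675/1946.7 ≈ 58.39 °C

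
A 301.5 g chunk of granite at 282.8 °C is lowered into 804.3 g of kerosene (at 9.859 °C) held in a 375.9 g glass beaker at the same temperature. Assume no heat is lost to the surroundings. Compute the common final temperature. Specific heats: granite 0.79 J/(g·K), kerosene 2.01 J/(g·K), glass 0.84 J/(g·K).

T_f ≈ 39.8 °C

Taking heat into each body as positive, Σ m c ΔT = 0:
301.5×0.79×(T − 282.8) + 804.3×2.01×(T − 9.859) + 375.9×0.84×(T − 9.859) = 0
(238.19 + 1616.6 + 315.76) T = 238.19×282.8 + 1616.6×9.859 + 315.76×9.859
T = 86410/2170.6 ≈ 39.81 °C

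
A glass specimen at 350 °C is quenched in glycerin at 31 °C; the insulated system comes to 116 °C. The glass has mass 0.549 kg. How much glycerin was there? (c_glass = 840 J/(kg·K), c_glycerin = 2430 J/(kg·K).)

m ≈ 0.522 kg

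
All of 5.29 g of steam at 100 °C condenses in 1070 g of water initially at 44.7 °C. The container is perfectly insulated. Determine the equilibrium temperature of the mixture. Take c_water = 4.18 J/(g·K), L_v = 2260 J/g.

T_f ≈ 47.6 °C

Taking heat into each body as positive, Σ m c ΔT = 0:
condense steam: −5.29·2260 = −11955
  condensate cools 100→T: 5.29·4.18·(T − 100) = 22.11(T − 100)
  water warms: 1070·4.18·(T − 44.7) = 4472.6(T − 44.7)
4494.7 T = 11955 + 2211.2 + 199925 = 214092
T ≈ 47.63 °C (< 100 °C, so full condensation is consistent).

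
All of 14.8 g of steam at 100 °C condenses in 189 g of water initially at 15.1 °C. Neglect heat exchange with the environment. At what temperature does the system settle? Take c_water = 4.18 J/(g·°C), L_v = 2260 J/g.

T_f ≈ 60.5 °C

Setting the total heat transfer to zero:
steam→water at 100 °C releases m L_v = 14.8·2260 = 33448; condensed water 100 °C→T: 61.86(T − 100); water warms: 189·4.18·(T − 15.1) = 790.02(T − 15.1)
851.88 T = 33448 + 6186.4 + 11929 = 51564
T ≈ 60.53 °C, under the boiling point, so the assumption holds.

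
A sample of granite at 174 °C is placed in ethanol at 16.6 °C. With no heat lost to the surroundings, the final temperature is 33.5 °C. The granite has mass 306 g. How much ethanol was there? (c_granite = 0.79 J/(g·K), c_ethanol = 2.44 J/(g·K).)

m ≈ 824 g

Net heat exchanged in the isolated system is zero:
306·0.79·(33.5 − 174) + m·2.44·(33.5 − 16.6) = 0
41.24 m = 33964
m = 33964/41.24 ≈ 823.7 g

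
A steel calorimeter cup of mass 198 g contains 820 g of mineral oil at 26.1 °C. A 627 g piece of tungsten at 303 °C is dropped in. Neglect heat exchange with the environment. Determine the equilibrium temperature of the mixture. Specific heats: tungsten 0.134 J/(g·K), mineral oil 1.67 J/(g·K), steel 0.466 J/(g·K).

T_f ≈ 41.2 °C

Heat gained plus heat lost sum to zero:
627×0.134×(T − 303) + 820×1.67×(T − 26.1) + 198×0.466×(T − 26.1) = 0
84.02(T − 303) + 1369.4(T − 26.1) + 92.27(T − 26.1) = 0
1545.7 T = 63607
T ≈ 41.15 °C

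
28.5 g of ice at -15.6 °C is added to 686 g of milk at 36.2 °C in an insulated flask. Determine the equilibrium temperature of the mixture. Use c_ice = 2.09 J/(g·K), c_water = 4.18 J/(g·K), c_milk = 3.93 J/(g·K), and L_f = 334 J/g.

Net heat exchanged in the isolated system is zero:
warm ice to 0 °C: 28.5×2.09×(0 − (-15.6)) = 929.21
  melt ice: 28.5×334 = 9519
  meltwater 0→T: 28.5×4.18×T = 119.13 T
  milk: 2696(T − 36.2)
2815.1 T = 97594 − 10448 = 87146
T ≈ 30.96 °C. Since T > 0 °C, the all-ice-melts assumption holds.

T_f ≈ 31.0 °C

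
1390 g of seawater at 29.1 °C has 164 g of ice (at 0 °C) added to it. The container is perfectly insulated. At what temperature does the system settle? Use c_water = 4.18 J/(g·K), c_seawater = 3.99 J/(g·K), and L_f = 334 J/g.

Heat gained plus heat lost sum to zero:
fusion: m_ice L_f = 164·334 = 54776
  warm the meltwater: 685.52 T
  seawater: 5546.1(T − 29.1)
6231.6 T = 161392 − 54776 = 106616
T ≈ 17.11 °C. Since T > 0 °C, the all-ice-melts assumption holds.

T_f ≈ 17.1 °C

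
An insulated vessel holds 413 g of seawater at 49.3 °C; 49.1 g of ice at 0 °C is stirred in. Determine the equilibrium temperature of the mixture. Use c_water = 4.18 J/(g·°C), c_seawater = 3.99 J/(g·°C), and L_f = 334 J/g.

Energy conservation, ΣQ = 0:
fusion: m_ice L_f = 49.1·334 = 16399; meltwater 0→T: 49.1·4.18·T = 205.24 T; seawater cools: 413·3.99·(T − 49.3) = 1647.9(T − 49.3)
1853.1 T = 81240 − 16399 = 64841
T ≈ 34.99 °C. Since T > 0 °C, the all-ice-melts assumption holds.

T_f ≈ 35.0 °C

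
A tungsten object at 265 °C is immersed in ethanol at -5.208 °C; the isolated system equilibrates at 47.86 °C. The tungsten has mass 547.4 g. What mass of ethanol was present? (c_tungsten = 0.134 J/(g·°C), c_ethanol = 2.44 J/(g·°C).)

Heat lost by the tungsten = heat gained by the ethanol:
547.4·0.134·(265 − 47.86) = m·2.44·(47.86 − (-5.208))
129.49 m = 15928  ⇒  m ≈ 123 g

m ≈ 123 g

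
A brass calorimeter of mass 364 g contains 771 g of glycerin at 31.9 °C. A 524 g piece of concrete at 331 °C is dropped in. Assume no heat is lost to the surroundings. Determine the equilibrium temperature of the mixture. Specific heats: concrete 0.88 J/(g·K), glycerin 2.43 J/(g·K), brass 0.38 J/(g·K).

T_f ≈ 87.7 °C

With ΣQ=0 the equilibrium temperature is the m·c-weighted mean:
T_f = (461.12·331 + 1873.5·31.9 + 138.32·31.9) / (461.12 + 1873.5 + 138.32)
    = 216809 / 2473 ≈ 87.67 °C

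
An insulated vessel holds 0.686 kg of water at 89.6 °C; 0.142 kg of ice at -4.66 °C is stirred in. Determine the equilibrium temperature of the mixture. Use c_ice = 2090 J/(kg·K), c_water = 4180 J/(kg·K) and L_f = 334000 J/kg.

T_f ≈ 60.1 °C

Energy conservation, ΣQ = 0:
warm ice to 0 °C: 0.142·2090·(0 − (-4.66)) = 1383
  fusion: m_ice L_f = 0.142·334000 = 47428
  warm the meltwater: 593.56 T
  water: 2867.5(T − 89.6)
3461 T = 256926 − 48811 = 208115
T ≈ 60.13 °C (positive, so assuming full melt was valid).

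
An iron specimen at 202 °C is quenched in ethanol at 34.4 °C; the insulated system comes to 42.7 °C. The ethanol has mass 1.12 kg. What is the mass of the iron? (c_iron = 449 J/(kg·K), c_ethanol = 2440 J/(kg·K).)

m ≈ 0.317 kg

Net heat exchanged in the isolated system is zero:
m×449×(42.7 − 202) + 1.12×2440×(42.7 − 34.4) = 0
-71526 m = -22682
m = -22682/-71526 ≈ 0.3171 kg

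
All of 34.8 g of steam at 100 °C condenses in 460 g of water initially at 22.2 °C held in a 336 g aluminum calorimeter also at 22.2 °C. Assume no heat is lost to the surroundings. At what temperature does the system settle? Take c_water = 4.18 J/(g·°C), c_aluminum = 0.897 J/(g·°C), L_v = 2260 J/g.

Sum of m c ΔT and latent-heat terms is zero:
steam→water at 100 °C releases m L_v = 34.8×2260 = 78648; condensed water 100 °C→T: 145.46(T − 100); water warms: 460×4.18×(T − 22.2) = 1922.8(T − 22.2); aluminum cup: 336×0.897×(T − 22.2) = 301.39(T − 22.2)
2369.7 T = 78648 + 14546 + 49377 = 142571
T ≈ 60.17 °C — below 100 °C, confirming all the steam condensed.

T_f ≈ 60.2 °C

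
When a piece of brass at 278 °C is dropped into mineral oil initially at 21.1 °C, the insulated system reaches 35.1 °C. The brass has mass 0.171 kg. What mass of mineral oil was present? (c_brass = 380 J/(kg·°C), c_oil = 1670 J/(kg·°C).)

Net heat exchanged in the isolated system is zero:
0.171·380·(35.1 − 278) + m·1670·(35.1 − 21.1) = 0
23380 m = 15784
m = 15784/23380 ≈ 0.6751 kg

m ≈ 0.675 kg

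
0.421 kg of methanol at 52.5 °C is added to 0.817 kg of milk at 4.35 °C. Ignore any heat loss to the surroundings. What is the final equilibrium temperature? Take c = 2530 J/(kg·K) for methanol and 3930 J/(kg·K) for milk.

Heat lost by the methanol equals heat gained by the milk:
0.421·2530·(52.5 − T) = 0.817·3930·(T − 4.35)
1065.1(52.5 − T) = 3210.8(T − 4.35)
4275.9 T = 69886  ⇒  T ≈ 16.34 °C

T_f ≈ 16.3 °C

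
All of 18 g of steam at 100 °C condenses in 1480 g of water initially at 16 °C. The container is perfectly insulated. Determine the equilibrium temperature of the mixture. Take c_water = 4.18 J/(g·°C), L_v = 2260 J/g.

Taking heat into each body as positive, Σ m c ΔT = 0:
condense steam: −18×2260 = −40680
  condensed water 100 °C→T: 75.24(T − 100)
  water warms: 1480×4.18×(T − 16) = 6186.4(T − 16)
6261.6 T = 40680 + 7524 + 98982 = 147186
T ≈ 23.51 °C — below 100 °C, confirming all the steam condensed.

T_f ≈ 23.5 °C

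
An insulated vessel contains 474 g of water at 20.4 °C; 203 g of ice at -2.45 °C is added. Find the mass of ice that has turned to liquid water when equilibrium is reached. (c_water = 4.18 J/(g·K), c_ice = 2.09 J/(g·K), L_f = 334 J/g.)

Water can give up m c ΔT = 474×4.18×20.4 = 40419 J before reaching 0 °C.
Of that, 203×2.09×2.45 = 1039.5 J goes to bring the ice to 0 °C, leaving 39379 J.
Melting all 203 g of ice would need 203×334 = 67802 J.
39379 J < 67802 J, so only part of the ice melts and the system sits at 0 °C.
m_melted×334 = 39379  ⇒  m_melted ≈ 117.9 g.

m_melted ≈ 118 g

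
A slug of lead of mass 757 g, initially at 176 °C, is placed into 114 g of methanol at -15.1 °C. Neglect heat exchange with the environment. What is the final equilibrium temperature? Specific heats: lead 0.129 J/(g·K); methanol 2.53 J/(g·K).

T_f ≈ 33.2 °C

Let T be the final temperature. ΣQ_i = 0:
757·0.129·(T − 176) + 114·2.53·(T − (-15.1)) = 0
97.65(T − 176) + 288.42(T − (-15.1)) = 0
386.07 T = 12832
T = 12832 / 386.07 = 33.2 °C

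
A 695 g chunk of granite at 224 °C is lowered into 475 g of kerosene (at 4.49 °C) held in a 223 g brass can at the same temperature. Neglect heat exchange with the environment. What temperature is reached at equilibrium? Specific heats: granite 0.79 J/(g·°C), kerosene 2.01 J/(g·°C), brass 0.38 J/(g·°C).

T_f ≈ 80.4 °C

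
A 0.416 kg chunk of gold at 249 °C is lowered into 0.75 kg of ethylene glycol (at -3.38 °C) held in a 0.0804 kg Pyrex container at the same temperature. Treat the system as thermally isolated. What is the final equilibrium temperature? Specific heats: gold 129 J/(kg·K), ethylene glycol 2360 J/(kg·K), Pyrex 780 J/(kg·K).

T_f ≈ 3.8 °C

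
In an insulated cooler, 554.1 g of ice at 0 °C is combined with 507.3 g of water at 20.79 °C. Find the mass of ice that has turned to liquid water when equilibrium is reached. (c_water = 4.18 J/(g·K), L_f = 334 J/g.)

m_melted ≈ 132 g

Water can give up m c ΔT = 507.3×4.18×20.79 = 44085 J before reaching 0 °C.
Melting all 554.1 g of ice would need 554.1×334 = 185069 J.
That's not enough to melt it all — equilibrium is at 0 °C with ice remaining.
Mass melted = 44085/334 ≈ 132 g.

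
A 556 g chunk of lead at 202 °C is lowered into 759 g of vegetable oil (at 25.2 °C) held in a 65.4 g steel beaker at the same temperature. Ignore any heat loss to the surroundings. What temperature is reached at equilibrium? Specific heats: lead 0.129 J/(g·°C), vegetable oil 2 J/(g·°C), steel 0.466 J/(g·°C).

T_f is the heat-capacity-weighted average of the initial temperatures:
T_f = (71.72*202 + 1518*25.2 + 30.48*25.2) / (71.72 + 1518 + 30.48)
    = 53510 / 1620.2 ≈ 33.03 °C

T_f ≈ 33.0 °C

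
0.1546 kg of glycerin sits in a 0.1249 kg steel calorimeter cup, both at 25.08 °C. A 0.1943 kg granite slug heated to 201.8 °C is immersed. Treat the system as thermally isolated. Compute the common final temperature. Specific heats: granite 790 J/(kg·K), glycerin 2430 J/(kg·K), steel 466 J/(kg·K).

T_f ≈ 71.3 °C

Setting the total heat transfer to zero:
0.1943·790·(T − 201.8) + 0.1546·2430·(T − 25.08) + 0.1249·466·(T − 25.08) = 0
153.5(T − 201.8) + 375.68(T − 25.08) + 58.2(T − 25.08) = 0
(153.5 + 375.68 + 58.2) T = 153.5·201.8 + 375.68·25.08 + 58.2·25.08
T = 41857/587.38 ≈ 71.26 °C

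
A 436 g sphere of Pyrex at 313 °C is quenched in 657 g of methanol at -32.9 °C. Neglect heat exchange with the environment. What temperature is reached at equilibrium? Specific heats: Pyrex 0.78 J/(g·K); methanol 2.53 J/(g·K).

T_f ≈ 25.8 °C

Net heat exchanged in the isolated system is zero:
436·0.78·(T − 313) + 657·2.53·(T − (-32.9)) = 0
340.08(T − 313) + 1662.2(T − (-32.9)) = 0
(340.08 + 1662.2) T = 340.08·313 + 1662.2·(-32.9)
T ≈ 25.85 °C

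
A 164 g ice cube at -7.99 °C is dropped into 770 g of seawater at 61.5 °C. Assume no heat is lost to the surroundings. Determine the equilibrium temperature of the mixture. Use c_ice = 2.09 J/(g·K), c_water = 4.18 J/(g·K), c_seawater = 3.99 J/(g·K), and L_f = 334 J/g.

T_f ≈ 35.0 °C

Net heat exchanged in the isolated system is zero:
ice -7.99→0 °C: 164·2.09·7.99 = 2738.7
  melt ice: 164·334 = 54776
  warm the meltwater: 685.52 T
  seawater: 3072.3(T − 61.5)
3757.8 T = 188946 − 57515 = 131432
T ≈ 34.98 °C (positive, so assuming full melt was valid).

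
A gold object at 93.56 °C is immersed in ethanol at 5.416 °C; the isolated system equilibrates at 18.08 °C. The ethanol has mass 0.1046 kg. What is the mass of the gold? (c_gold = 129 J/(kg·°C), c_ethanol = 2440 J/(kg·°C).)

Let T be the final temperature. ΣQ_i = 0:
m×129×(18.08 − 93.56) + 0.1046×2440×(18.08 − 5.416) = 0
-9736.9 m = -3232.2
m = -3232.2/-9736.9 ≈ 0.3319 kg

m ≈ 0.332 kg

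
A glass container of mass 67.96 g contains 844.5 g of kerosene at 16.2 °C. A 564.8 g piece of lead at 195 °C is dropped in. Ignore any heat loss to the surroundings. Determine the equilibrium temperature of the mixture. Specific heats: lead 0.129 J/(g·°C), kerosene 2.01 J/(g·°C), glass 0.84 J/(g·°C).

T_f ≈ 23.3 °C

Energy conservation, ΣQ = 0:
564.8*0.129*(T − 195) + 844.5*2.01*(T − 16.2) + 67.96*0.84*(T − 16.2) = 0
1827.4 T = 42631
T = 42631 / 1827.4 = 23.3 °C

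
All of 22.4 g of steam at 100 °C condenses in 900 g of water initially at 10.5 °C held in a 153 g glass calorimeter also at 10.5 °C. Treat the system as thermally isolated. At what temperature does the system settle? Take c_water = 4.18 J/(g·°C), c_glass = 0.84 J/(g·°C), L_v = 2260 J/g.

T_f ≈ 25.3 °C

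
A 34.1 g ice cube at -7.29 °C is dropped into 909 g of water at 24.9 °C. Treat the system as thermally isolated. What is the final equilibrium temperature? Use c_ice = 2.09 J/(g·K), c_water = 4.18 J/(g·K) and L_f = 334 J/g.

T_f ≈ 21.0 °C

Setting the total heat transfer to zero:
warm ice to 0 °C: 34.1×2.09×(0 − (-7.29)) = 519.55; latent heat to melt: 34.1×334 = 11389; meltwater 0→T: 34.1×4.18×T = 142.54 T; water cools: 909×4.18×(T − 24.9) = 3799.6(T − 24.9)
3942.2 T = 94611 − 11909 = 82702
T ≈ 20.98 °C (positive, so assuming full melt was valid).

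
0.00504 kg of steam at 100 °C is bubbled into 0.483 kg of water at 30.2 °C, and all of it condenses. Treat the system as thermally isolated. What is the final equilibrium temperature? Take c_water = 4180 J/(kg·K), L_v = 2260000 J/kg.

Conservation of energy gives ΣQ = 0:
latent heat released on condensation: 0.00504×2260000 = 11390
  condensed water 100 °C→T: 21.07(T − 100)
  original water: 2018.9(T − 30.2)
2040 T = 11390 + 2106.7 + 60972 = 74469
T ≈ 36.50 °C — below 100 °C, confirming all the steam condensed.

T_f ≈ 36.5 °C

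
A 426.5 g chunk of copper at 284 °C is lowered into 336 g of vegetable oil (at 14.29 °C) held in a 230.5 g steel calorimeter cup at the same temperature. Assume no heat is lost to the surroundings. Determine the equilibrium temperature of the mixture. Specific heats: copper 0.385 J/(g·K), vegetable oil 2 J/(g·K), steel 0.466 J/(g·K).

T_f ≈ 61.2 °C

Net heat exchanged in the isolated system is zero:
426.5*0.385*(T − 284) + 336*2*(T − 14.29) + 230.5*0.466*(T − 14.29) = 0
164.2(T − 284) + 672(T − 14.29) + 107.41(T − 14.29) = 0
(164.2 + 672 + 107.41) T = 164.2*284 + 672*14.29 + 107.41*14.29
T = 57771/943.62 ≈ 61.22 °C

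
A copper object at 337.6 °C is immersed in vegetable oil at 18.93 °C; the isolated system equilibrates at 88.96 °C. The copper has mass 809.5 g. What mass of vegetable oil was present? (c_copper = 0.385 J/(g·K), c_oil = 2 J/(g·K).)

m ≈ 553 g

Setting the total heat transfer to zero:
809.5×0.385×(88.96 − 337.6) + m×2×(88.96 − 18.93) = 0
140.06 m = 77491
m = 77491/140.06 ≈ 553.3 g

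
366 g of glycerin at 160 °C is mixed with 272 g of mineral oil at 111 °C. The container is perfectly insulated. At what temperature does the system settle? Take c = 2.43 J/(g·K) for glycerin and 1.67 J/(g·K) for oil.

T_f ≈ 143.4 °C

T_f = Σ m_i c_i T_i / Σ m_i c_i:
T_f = (889.38×160 + 454.24×111) / (889.38 + 454.24)
    = 192721 / 1343.6 ≈ 143.43 °C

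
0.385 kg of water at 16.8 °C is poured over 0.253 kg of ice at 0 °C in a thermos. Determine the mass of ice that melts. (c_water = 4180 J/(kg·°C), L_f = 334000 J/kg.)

m_melted ≈ 0.0809 kg

Heat available from the water dropping to 0 °C: 0.385×4180×16.8 = 27036 J.
To melt every bit of ice: 0.253×334000 = 84502 J.
That's not enough to melt it all — equilibrium is at 0 °C with ice remaining.
m_melt = 27036 / L_f = 0.08095 kg.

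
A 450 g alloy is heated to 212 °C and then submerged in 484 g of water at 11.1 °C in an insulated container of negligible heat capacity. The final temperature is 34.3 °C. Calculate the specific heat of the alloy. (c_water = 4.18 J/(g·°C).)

Heat lost by the alloy = heat gained by the water:
450·c·(212 − 34.3) = 484·4.18·(34.3 − 11.1)
79965 c = 46936  ⇒  c ≈ 0.587 J/(g·°C)

c ≈ 0.587 J/(g·°C)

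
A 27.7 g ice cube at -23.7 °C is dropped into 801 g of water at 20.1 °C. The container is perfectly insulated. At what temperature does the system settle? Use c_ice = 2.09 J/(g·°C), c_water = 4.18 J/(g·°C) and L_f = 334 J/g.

T_f ≈ 16.4 °C

Net heat exchanged in the isolated system is zero:
warm ice to 0 °C: 27.7×2.09×(0 − (-23.7)) = 1372.1; latent heat to melt: 27.7×334 = 9251.8; warm the meltwater: 115.79 T; water cools: 801×4.18×(T − 20.1) = 3348.2(T − 20.1)
3464 T = 67298 − 10624 = 56675
T ≈ 16.36 °C — above 0 °C, consistent with complete melting.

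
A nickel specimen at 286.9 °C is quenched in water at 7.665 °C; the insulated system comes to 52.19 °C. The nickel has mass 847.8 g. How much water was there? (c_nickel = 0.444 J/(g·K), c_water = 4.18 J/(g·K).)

Heat lost by the nickel = heat gained by the water:
847.8·0.444·(286.9 − 52.19) = m·4.18·(52.19 − 7.665)
186.11 m = 88350  ⇒  m ≈ 474.7 g

m ≈ 475 g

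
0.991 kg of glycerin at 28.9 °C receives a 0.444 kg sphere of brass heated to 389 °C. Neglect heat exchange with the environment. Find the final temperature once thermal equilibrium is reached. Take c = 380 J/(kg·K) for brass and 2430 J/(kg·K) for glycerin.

T_f ≈ 52.5 °C

T_f = Σ m_i c_i T_i / Σ m_i c_i:
T_f = (168.72*389 + 2408.1*28.9) / (168.72 + 2408.1)
    = 135227 / 2576.8 ≈ 52.48 °C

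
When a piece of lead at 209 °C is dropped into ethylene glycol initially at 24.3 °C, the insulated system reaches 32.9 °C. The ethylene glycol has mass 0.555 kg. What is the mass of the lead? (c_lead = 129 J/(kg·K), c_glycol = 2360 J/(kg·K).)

m ≈ 0.496 kg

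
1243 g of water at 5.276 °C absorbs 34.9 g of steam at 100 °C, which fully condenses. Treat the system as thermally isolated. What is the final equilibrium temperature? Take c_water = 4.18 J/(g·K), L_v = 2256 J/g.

Energy balance with sensible and latent terms:
latent heat released on condensation: 34.9×2256 = 78734; condensate cools 100→T: 34.9×4.18×(T − 100) = 145.88(T − 100); water warms: 1243×4.18×(T − 5.276) = 5195.7(T − 5.276)
5341.6 T = 78734 + 14588 + 27413 = 120735
T ≈ 22.60 °C (< 100 °C, so full condensation is consistent).

T_f ≈ 22.6 °C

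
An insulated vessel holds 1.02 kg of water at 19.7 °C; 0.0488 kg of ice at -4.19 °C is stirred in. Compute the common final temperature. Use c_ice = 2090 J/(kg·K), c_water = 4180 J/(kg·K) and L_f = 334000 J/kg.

T_f ≈ 15.1 °C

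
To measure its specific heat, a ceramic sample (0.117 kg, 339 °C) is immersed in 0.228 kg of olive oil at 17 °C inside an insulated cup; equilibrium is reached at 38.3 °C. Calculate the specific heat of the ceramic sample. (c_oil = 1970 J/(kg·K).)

Energy conservation, ΣQ = 0:
0.117·c·(38.3 − 339) + 0.228·1970·(38.3 − 17) = 0
-35.18 c = -9567.1
c = -9567.1/-35.18 ≈ 271.9 J/(kg·K)

c ≈ 272 J/(kg·K)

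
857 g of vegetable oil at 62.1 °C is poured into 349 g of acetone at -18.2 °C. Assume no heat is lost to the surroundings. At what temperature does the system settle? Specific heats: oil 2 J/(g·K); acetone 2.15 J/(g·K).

|Q_oil| = |Q_acetone|:
857·2·(62.1 − T) = 349·2.15·(T − (-18.2))
1714(62.1 − T) = 750.35(T − (-18.2))
2464.3 T = 92783  ⇒  T ≈ 37.65 °C

T_f ≈ 37.7 °C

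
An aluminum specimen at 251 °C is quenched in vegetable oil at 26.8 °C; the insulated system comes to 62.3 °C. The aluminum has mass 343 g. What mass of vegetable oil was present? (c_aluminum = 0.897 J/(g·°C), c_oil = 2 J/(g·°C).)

Conservation of energy gives ΣQ = 0:
343×0.897×(62.3 − 251) + m×2×(62.3 − 26.8) = 0
71 m = 58058
m = 58058/71 ≈ 817.7 g

m ≈ 818 g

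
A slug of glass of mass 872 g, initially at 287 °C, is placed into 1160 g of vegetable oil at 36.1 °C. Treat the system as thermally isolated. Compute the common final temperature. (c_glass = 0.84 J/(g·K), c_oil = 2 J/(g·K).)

T_f ≈ 96.3 °C

Set heat shed by the hot body equal to heat absorbed by the cold body:
872×0.84×(287 − T) = 1160×2×(T − 36.1)
732.48(287 − T) = 2320(T − 36.1)
3052.5 T = 293974  ⇒  T ≈ 96.31 °C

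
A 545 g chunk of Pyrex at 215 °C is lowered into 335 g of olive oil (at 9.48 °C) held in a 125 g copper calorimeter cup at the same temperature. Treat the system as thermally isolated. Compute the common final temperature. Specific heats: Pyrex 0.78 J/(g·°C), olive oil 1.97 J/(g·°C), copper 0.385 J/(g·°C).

T_f = Σ m_i c_i T_i / Σ m_i c_i:
T_f = (425.1·215 + 659.95·9.48 + 48.12·9.48) / (425.1 + 659.95 + 48.12)
    = 98109 / 1133.2 ≈ 86.58 °C

T_f ≈ 86.6 °C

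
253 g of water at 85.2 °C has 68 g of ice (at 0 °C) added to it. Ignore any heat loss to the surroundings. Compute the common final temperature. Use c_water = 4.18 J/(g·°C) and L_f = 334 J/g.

Heat gained plus heat lost sum to zero:
fusion: m_ice L_f = 68×334 = 22712
  warm the meltwater: 284.24 T
  water cools: 253×4.18×(T − 85.2) = 1057.5(T − 85.2)
1341.8 T = 90102 − 22712 = 67390
T ≈ 50.22 °C (positive, so assuming full melt was valid).

T_f ≈ 50.2 °C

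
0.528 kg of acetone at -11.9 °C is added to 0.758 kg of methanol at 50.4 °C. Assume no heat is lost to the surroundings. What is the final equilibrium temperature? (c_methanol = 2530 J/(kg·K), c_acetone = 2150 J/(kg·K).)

T_f ≈ 27.2 °C

Let T be the final temperature. ΣQ_i = 0:
0.758×2530×(T − 50.4) + 0.528×2150×(T − (-11.9)) = 0
1917.7(T − 50.4) + 1135.2(T − (-11.9)) = 0
(1917.7 + 1135.2) T = 1917.7×50.4 + 1135.2×(-11.9)
T = 83145/3052.9 ≈ 27.23 °C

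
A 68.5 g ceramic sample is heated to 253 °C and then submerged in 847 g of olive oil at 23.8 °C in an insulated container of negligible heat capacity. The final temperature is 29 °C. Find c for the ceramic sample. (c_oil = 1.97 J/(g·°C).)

c ≈ 0.565 J/(g·°C)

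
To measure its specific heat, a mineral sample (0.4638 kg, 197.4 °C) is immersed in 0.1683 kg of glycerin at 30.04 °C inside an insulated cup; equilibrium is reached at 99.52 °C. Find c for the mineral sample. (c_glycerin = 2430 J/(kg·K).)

c ≈ 626 J/(kg·K)

Heat gained plus heat lost sum to zero:
0.4638×c×(99.52 − 197.4) + 0.1683×2430×(99.52 − 30.04) = 0
-45.4 c = -28415
c = -28415/-45.4 ≈ 625.9 J/(kg·K)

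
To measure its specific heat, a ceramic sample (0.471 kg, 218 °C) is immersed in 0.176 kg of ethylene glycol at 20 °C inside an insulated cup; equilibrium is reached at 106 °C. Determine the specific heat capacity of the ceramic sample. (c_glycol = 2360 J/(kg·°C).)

c ≈ 677 J/(kg·°C)

Let T be the final temperature. ΣQ_i = 0:
0.471×c×(106 − 218) + 0.176×2360×(106 − 20) = 0
-52.75 c = -35721
c = -35721/-52.75 ≈ 677.1 J/(kg·°C)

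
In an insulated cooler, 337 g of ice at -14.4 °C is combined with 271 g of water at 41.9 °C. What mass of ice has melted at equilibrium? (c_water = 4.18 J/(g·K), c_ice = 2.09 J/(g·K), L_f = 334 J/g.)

Water can give up m c ΔT = 271·4.18·41.9 = 47463 J before reaching 0 °C.
Of that, 337·2.09·14.4 = 10142 J goes to bring the ice to 0 °C, leaving 37321 J.
Fully melting the ice requires m_ice L_f = 337·334 = 112558 J.
37321 J < 112558 J, so only part of the ice melts and the system sits at 0 °C.
Mass melted = 37321/334 ≈ 111.7 g.

m_melted ≈ 112 g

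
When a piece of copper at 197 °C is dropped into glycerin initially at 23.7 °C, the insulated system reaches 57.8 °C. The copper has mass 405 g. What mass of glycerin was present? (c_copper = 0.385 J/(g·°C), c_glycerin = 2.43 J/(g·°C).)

m ≈ 262 g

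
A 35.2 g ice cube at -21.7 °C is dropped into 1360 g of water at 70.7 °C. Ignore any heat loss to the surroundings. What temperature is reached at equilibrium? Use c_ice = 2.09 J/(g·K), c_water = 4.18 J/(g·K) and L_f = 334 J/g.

T_f ≈ 66.6 °C

Let T be the final temperature. ΣQ_i = 0:
warm ice to 0 °C: 35.2·2.09·(0 − (-21.7)) = 1596.4
  melt ice: 35.2·334 = 11757
  warm the meltwater: 147.14 T
  water cools: 1360·4.18·(T − 70.7) = 5684.8(T − 70.7)
5831.9 T = 401915 − 13353 = 388562
T ≈ 66.63 °C. Since T > 0 °C, the all-ice-melts assumption holds.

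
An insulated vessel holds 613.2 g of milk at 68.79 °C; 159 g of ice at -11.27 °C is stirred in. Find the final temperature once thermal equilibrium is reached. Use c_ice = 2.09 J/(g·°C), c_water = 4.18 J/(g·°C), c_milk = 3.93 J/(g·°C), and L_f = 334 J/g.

T_f ≈ 35.4 °C

Taking heat into each body as positive, Σ m c ΔT = 0:
warm ice to 0 °C: 159×2.09×(0 − (-11.27)) = 3745.1; latent heat to melt: 159×334 = 53106; warm the meltwater: 664.62 T; milk: 2409.9(T − 68.79)
3074.5 T = 165775 − 56851 = 108924
T ≈ 35.43 °C (positive, so assuming full melt was valid).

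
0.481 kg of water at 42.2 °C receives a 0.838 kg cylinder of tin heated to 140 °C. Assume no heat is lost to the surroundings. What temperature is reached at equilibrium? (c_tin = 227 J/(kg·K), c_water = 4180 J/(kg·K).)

Set heat shed by the hot body equal to heat absorbed by the cold body:
0.838·227·(140 − T) = 0.481·4180·(T − 42.2)
190.23(140 − T) = 2010.6(T − 42.2)
2200.8 T = 111478  ⇒  T ≈ 50.65 °C

T_f ≈ 50.7 °C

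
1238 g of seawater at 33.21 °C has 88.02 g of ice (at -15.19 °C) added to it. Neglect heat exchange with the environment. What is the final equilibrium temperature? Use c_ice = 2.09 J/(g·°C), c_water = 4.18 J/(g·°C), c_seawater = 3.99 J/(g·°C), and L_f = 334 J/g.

T_f ≈ 24.8 °C

Energy balance with sensible and latent terms:
warm ice to 0 °C: 88.02·2.09·(0 − (-15.19)) = 2794.4
  melt ice: 88.02·334 = 29399
  warm the meltwater: 367.92 T
  seawater: 4939.6(T − 33.21)
5307.5 T = 164045 − 32193 = 131852
T ≈ 24.84 °C — above 0 °C, consistent with complete melting.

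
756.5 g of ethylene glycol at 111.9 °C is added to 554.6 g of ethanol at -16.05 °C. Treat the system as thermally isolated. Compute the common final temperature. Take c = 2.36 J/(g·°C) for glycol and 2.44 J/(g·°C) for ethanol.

Heat gained plus heat lost sum to zero:
756.5·2.36·(T − 111.9) + 554.6·2.44·(T − (-16.05)) = 0
1785.3(T − 111.9) + 1353.2(T − (-16.05)) = 0
(1785.3 + 1353.2) T = 1785.3·111.9 + 1353.2·(-16.05)
T = 178060/3138.6 ≈ 56.73 °C

T_f ≈ 56.7 °C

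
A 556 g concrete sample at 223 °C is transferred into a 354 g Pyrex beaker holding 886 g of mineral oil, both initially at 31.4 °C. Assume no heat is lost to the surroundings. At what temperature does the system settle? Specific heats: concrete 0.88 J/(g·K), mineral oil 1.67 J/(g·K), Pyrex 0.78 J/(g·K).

T_f ≈ 73.2 °C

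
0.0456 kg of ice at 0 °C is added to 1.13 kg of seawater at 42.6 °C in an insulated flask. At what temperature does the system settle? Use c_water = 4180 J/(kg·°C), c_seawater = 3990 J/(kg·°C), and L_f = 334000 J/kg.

T_f ≈ 37.6 °C

Let T be the final temperature. ΣQ_i = 0:
melt ice: 0.0456×334000 = 15230; meltwater 0→T: 0.0456×4180×T = 190.61 T; seawater cools: 1.13×3990×(T − 42.6) = 4508.7(T − 42.6)
4699.3 T = 192071 − 15230 = 176840
T ≈ 37.63 °C — above 0 °C, consistent with complete melting.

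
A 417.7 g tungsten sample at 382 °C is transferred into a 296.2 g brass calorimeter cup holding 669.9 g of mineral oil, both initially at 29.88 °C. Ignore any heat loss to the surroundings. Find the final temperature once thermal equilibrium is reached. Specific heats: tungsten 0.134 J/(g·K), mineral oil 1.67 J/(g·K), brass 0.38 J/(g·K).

T_f ≈ 45.2 °C

Heat gained plus heat lost sum to zero:
417.7*0.134*(T − 382) + 669.9*1.67*(T − 29.88) + 296.2*0.38*(T − 29.88) = 0
55.97(T − 382) + 1118.7(T − 29.88) + 112.56(T − 29.88) = 0
1287.3 T = 58172
T ≈ 45.19 °C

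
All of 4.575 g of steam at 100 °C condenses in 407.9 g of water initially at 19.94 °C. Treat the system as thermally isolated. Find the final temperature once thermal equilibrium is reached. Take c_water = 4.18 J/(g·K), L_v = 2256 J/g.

T_f ≈ 26.8 °C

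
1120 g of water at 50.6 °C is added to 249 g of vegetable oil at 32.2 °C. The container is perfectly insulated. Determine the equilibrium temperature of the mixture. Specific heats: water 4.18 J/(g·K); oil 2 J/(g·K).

Set heat shed by the hot body equal to heat absorbed by the cold body:
1120×4.18×(50.6 − T) = 249×2×(T − 32.2)
4681.6(50.6 − T) = 498(T − 32.2)
5179.6 T = 252925  ⇒  T ≈ 48.83 °C

T_f ≈ 48.8 °C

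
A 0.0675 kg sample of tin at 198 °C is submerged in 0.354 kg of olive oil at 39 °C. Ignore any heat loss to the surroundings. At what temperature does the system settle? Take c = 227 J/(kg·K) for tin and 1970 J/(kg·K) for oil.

T_f is the heat-capacity-weighted average of the initial temperatures:
T_f = (15.32*198 + 697.38*39) / (15.32 + 697.38)
    = 30232 / 712.7 ≈ 42.42 °C

T_f ≈ 42.4 °C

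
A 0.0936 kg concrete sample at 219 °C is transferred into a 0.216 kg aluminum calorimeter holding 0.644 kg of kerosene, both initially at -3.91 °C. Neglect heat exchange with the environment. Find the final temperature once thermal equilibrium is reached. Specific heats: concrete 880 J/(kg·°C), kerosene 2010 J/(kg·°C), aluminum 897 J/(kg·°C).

T_f ≈ 7.8 °C

Setting the total heat transfer to zero:
0.0936·880·(T − 219) + 0.644·2010·(T − (-3.91)) + 0.216·897·(T − (-3.91)) = 0
82.37(T − 219) + 1294.4(T − (-3.91)) + 193.75(T − (-3.91)) = 0
(82.37 + 1294.4 + 193.75) T = 82.37·219 + 1294.4·(-3.91) + 193.75·(-3.91)
T ≈ 7.78 °C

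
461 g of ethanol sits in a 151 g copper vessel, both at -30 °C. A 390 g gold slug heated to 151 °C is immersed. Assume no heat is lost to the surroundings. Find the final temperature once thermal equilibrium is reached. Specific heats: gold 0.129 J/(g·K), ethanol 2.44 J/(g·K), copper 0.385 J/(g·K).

Let T be the final temperature. ΣQ_i = 0:
390×0.129×(T − 151) + 461×2.44×(T − (-30)) + 151×0.385×(T − (-30)) = 0
50.31(T − 151) + 1124.8(T − (-30)) + 58.13(T − (-30)) = 0
(50.31 + 1124.8 + 58.13) T = 50.31×151 + 1124.8×(-30) + 58.13×(-30)
T ≈ -22.62 °C

T_f ≈ -22.6 °C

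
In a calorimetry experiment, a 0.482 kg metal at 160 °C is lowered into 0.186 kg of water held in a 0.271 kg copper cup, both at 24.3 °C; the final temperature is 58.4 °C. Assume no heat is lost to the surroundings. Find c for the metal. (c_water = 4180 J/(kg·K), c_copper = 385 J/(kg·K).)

c ≈ 614 J/(kg·K)

Let T be the final temperature. ΣQ_i = 0:
0.482×c×(58.4 − 160) + 0.186×4180×(58.4 − 24.3) + 0.271×385×(58.4 − 24.3) = 0
-48.97 c = -30070
c = -30070/-48.97 ≈ 614 J/(kg·K)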